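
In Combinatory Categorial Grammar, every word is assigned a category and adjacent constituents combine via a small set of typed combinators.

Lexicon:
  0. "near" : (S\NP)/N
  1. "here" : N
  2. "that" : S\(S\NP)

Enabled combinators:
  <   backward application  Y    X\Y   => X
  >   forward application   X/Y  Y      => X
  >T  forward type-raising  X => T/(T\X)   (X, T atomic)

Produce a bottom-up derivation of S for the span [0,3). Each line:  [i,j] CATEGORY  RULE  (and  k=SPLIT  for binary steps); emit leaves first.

[0,3] S   <
  [0,2] S\NP   >
    [0,1] "near" : (S\NP)/N
    [1,2] "here" : N
  [2,3] "that" : S\(S\NP)

[0,1] (S\NP)/N  lex  "near"
[1,2] N  lex  "here"
[0,2] S\NP  >  k=1
[2,3] S\(S\NP)  lex  "that"
[0,3] S  <  k=2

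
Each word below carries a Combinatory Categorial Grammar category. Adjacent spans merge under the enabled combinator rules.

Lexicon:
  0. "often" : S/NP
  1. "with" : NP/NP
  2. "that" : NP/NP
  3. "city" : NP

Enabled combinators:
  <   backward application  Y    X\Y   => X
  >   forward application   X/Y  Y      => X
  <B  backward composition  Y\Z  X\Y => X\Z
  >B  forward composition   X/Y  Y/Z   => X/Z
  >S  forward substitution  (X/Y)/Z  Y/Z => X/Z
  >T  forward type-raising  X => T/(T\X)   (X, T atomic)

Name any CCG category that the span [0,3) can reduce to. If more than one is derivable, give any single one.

S/NP

[0,4] S   >
  [0,3] S/NP   >B
    [0,2] S/NP   >B
      [0,1] "often" : S/NP
      [1,2] "with" : NP/NP
    [2,3] "that" : NP/NP
  [3,4] "city" : NP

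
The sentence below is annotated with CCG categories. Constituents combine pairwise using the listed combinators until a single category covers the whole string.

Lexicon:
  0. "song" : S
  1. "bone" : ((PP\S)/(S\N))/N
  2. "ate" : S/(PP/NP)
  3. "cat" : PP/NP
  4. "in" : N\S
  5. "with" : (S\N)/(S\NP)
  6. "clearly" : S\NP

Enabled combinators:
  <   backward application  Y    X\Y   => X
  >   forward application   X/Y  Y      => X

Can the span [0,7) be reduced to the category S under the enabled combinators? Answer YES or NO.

NO

S ((PP\S)/(S\N))/N S/(PP/NP) PP/NP N\S (S\N)/(S\NP) S\NP
CKY chart[0,7] = {PP}; S ∉ chart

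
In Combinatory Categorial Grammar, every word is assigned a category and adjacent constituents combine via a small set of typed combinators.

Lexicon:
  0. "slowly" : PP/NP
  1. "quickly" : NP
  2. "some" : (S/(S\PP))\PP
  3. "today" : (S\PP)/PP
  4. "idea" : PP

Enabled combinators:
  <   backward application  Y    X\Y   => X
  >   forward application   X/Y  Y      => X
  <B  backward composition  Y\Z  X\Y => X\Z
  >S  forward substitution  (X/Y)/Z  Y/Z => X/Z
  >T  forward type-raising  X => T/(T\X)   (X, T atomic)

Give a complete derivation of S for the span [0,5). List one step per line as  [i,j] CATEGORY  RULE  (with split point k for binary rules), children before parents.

[0,1] PP/NP  lex  "slowly"
[1,2] NP  lex  "quickly"
[0,2] PP  >  k=1
[2,3] (S/(S\PP))\PP  lex  "some"
[0,3] S/(S\PP)  <  k=2
[3,4] (S\PP)/PP  lex  "today"
[4,5] PP  lex  "idea"
[3,5] S\PP  >  k=4
[0,5] S  >  k=3

[0,5] S   >
  [0,3] S/(S\PP)   <
    [0,2] PP   >
      [0,1] "slowly" : PP/NP
      [1,2] "quickly" : NP
    [2,3] "some" : (S/(S\PP))\PP
  [3,5] S\PP   >
    [3,4] "today" : (S\PP)/PP
    [4,5] "idea" : PP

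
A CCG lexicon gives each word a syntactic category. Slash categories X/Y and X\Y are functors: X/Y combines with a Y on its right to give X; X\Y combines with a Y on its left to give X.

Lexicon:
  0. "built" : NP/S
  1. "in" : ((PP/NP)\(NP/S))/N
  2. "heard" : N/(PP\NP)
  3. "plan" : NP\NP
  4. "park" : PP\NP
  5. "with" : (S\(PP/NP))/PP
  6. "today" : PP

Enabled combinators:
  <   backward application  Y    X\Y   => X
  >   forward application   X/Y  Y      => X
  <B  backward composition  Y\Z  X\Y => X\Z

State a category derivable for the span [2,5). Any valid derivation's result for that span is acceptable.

N

[0,7] S   <
  [0,5] PP/NP   <
    [0,1] "built" : NP/S
    [1,5] (PP/NP)\(NP/S)   >
      [1,2] "in" : ((PP/NP)\(NP/S))/N
      [2,5] N   >
        [2,3] "heard" : N/(PP\NP)
        [3,5] PP\NP   <B
          [3,4] "plan" : NP\NP
          [4,5] "park" : PP\NP
  [5,7] S\(PP/NP)   >
    [5,6] "with" : (S\(PP/NP))/PP
    [6,7] "today" : PP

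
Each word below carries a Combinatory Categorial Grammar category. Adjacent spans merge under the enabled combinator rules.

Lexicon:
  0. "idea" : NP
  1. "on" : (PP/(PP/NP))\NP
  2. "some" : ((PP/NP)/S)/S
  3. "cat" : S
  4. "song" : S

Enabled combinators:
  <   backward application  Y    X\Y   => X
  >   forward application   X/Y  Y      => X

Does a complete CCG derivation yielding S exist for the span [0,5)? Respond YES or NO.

NP (PP/(PP/NP))\NP ((PP/NP)/S)/S S S
CKY chart[0,5] = {PP}; S ∉ chart

NO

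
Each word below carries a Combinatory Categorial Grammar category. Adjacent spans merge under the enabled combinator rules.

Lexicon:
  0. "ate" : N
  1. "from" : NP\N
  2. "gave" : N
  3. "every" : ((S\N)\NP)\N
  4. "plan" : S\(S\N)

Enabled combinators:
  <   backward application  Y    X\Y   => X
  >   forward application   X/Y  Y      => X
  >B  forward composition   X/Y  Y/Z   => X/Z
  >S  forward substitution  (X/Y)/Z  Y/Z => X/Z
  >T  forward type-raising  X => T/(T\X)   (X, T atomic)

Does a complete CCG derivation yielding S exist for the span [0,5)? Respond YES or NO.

[0,5] S   <
  [0,4] S\N   <
    [0,2] NP   >
      [0,1] NP/(NP\N)   >T
        [0,1] "ate" : N
      [1,2] "from" : NP\N
    [2,4] (S\N)\NP   <
      [2,3] "gave" : N
      [3,4] "every" : ((S\N)\NP)\N
  [4,5] "plan" : S\(S\N)

YES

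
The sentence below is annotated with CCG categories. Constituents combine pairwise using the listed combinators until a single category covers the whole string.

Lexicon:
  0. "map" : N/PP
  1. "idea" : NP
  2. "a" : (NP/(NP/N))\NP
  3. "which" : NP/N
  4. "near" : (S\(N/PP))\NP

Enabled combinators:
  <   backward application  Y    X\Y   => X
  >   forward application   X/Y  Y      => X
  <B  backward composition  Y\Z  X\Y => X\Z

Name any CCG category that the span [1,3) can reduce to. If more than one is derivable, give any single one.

NP/(NP/N)

[0,5] S   <
  [0,1] "map" : N/PP
  [1,5] S\(N/PP)   <
    [1,4] NP   >
      [1,3] NP/(NP/N)   <
        [1,2] "idea" : NP
        [2,3] "a" : (NP/(NP/N))\NP
      [3,4] "which" : NP/N
    [4,5] "near" : (S\(N/PP))\NP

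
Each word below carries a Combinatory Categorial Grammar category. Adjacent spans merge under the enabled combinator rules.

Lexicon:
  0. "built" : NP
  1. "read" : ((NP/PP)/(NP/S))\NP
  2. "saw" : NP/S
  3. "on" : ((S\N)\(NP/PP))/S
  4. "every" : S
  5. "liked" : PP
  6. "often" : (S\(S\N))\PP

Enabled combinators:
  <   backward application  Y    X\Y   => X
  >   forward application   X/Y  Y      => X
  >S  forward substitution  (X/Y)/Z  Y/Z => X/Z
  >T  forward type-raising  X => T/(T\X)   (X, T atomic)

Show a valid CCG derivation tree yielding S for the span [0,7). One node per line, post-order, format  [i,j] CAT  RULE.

[0,7] S   <
  [0,5] S\N   <
    [0,3] NP/PP   >
      [0,2] (NP/PP)/(NP/S)   <
        [0,1] "built" : NP
        [1,2] "read" : ((NP/PP)/(NP/S))\NP
      [2,3] "saw" : NP/S
    [3,5] (S\N)\(NP/PP)   >
      [3,4] "on" : ((S\N)\(NP/PP))/S
      [4,5] "every" : S
  [5,7] S\(S\N)   <
    [5,6] "liked" : PP
    [6,7] "often" : (S\(S\N))\PP

[0,1] NP  lex  "built"
[1,2] ((NP/PP)/(NP/S))\NP  lex  "read"
[0,2] (NP/PP)/(NP/S)  <  k=1
[2,3] NP/S  lex  "saw"
[0,3] NP/PP  >  k=2
[3,4] ((S\N)\(NP/PP))/S  lex  "on"
[4,5] S  lex  "every"
[3,5] (S\N)\(NP/PP)  >  k=4
[0,5] S\N  <  k=3
[5,6] PP  lex  "liked"
[6,7] (S\(S\N))\PP  lex  "often"
[5,7] S\(S\N)  <  k=6
[0,7] S  <  k=5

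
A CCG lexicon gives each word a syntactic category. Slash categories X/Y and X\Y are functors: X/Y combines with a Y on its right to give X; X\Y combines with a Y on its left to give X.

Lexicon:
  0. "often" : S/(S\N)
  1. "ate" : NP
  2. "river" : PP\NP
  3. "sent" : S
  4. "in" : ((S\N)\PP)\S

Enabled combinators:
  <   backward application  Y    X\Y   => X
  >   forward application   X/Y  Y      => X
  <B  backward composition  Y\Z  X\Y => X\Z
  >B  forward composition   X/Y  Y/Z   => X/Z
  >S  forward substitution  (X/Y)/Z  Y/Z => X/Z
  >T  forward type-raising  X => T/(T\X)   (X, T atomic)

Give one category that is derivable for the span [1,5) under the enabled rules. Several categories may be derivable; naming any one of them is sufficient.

[0,5] S   >
  [0,1] "often" : S/(S\N)
  [1,5] S\N   <
    [1,3] PP   <
      [1,2] "ate" : NP
      [2,3] "river" : PP\NP
    [3,5] (S\N)\PP   <
      [3,4] "sent" : S
      [4,5] "in" : ((S\N)\PP)\S

S\N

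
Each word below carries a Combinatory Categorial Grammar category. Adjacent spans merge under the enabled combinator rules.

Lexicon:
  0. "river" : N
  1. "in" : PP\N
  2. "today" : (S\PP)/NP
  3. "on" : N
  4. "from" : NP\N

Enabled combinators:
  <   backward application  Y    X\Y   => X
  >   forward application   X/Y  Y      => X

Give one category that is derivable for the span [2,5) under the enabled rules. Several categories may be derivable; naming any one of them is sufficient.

S\PP

[0,5] S   <
  [0,2] PP   <
    [0,1] "river" : N
    [1,2] "in" : PP\N
  [2,5] S\PP   >
    [2,3] "today" : (S\PP)/NP
    [3,5] NP   <
      [3,4] "on" : N
      [4,5] "from" : NP\N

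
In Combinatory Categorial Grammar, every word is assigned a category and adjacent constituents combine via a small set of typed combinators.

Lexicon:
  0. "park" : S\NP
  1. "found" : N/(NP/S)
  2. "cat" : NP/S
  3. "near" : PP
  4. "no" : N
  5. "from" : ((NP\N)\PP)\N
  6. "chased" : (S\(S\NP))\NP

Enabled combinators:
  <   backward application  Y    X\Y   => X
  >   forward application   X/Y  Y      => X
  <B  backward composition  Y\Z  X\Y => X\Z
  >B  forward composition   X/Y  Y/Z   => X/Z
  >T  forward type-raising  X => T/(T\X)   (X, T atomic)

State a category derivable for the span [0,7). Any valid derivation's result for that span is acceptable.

[0,7] S   <
  [0,1] "park" : S\NP
  [1,7] S\(S\NP)   <
    [1,6] NP   <
      [1,3] N   >
        [1,2] "found" : N/(NP/S)
        [2,3] "cat" : NP/S
      [3,6] NP\N   <
        [3,4] "near" : PP
        [4,6] (NP\N)\PP   <
          [4,5] "no" : N
          [5,6] "from" : ((NP\N)\PP)\N
    [6,7] "chased" : (S\(S\NP))\NP

S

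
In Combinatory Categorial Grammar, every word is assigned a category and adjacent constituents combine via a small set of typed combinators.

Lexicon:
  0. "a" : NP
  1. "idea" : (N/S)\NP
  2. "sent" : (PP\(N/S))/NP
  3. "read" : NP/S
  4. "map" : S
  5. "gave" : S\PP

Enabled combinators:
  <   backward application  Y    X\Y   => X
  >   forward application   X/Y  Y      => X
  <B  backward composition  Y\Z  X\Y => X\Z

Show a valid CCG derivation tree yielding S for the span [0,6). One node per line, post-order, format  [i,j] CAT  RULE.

[0,6] S   <
  [0,5] PP   <
    [0,2] N/S   <
      [0,1] "a" : NP
      [1,2] "idea" : (N/S)\NP
    [2,5] PP\(N/S)   >
      [2,3] "sent" : (PP\(N/S))/NP
      [3,5] NP   >
        [3,4] "read" : NP/S
        [4,5] "map" : S
  [5,6] "gave" : S\PP

[0,1] NP  lex  "a"
[1,2] (N/S)\NP  lex  "idea"
[0,2] N/S  <  k=1
[2,3] (PP\(N/S))/NP  lex  "sent"
[3,4] NP/S  lex  "read"
[4,5] S  lex  "map"
[3,5] NP  >  k=4
[2,5] PP\(N/S)  >  k=3
[0,5] PP  <  k=2
[5,6] S\PP  lex  "gave"
[0,6] S  <  k=5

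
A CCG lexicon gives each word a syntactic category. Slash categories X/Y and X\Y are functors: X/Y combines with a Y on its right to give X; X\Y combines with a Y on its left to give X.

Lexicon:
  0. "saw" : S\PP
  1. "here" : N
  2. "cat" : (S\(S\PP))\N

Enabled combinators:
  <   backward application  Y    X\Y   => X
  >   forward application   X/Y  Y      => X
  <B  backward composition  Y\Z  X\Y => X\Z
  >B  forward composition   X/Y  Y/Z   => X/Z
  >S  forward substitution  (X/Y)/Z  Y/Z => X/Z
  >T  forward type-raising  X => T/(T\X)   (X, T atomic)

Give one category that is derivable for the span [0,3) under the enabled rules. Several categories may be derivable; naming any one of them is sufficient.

S

[0,3] S   <
  [0,1] "saw" : S\PP
  [1,3] S\(S\PP)   <
    [1,2] "here" : N
    [2,3] "cat" : (S\(S\PP))\N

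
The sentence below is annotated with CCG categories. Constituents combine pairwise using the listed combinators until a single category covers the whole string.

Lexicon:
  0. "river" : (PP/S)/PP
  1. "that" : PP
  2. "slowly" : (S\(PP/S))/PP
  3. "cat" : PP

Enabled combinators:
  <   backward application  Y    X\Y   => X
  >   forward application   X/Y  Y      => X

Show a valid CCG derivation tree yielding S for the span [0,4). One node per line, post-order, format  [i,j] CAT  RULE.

[0,4] S   <
  [0,2] PP/S   >
    [0,1] "river" : (PP/S)/PP
    [1,2] "that" : PP
  [2,4] S\(PP/S)   >
    [2,3] "slowly" : (S\(PP/S))/PP
    [3,4] "cat" : PP

[0,1] (PP/S)/PP  lex  "river"
[1,2] PP  lex  "that"
[0,2] PP/S  >  k=1
[2,3] (S\(PP/S))/PP  lex  "slowly"
[3,4] PP  lex  "cat"
[2,4] S\(PP/S)  >  k=3
[0,4] S  <  k=2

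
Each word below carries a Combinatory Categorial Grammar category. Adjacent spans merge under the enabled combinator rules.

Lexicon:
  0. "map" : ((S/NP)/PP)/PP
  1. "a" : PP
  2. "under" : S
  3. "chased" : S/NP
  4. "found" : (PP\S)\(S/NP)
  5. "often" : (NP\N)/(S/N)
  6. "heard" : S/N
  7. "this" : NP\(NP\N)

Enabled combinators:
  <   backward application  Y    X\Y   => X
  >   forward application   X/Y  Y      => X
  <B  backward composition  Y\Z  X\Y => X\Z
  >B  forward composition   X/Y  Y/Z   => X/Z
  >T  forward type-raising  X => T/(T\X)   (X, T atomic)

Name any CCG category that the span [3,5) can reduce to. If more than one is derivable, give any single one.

PP\S

[0,8] S   >
  [0,5] S/NP   >
    [0,2] (S/NP)/PP   >
      [0,1] "map" : ((S/NP)/PP)/PP
      [1,2] "a" : PP
    [2,5] PP   <
      [2,3] "under" : S
      [3,5] PP\S   <
        [3,4] "chased" : S/NP
        [4,5] "found" : (PP\S)\(S/NP)
  [5,8] NP   <
    [5,7] NP\N   >
      [5,6] "often" : (NP\N)/(S/N)
      [6,7] "heard" : S/N
    [7,8] "this" : NP\(NP\N)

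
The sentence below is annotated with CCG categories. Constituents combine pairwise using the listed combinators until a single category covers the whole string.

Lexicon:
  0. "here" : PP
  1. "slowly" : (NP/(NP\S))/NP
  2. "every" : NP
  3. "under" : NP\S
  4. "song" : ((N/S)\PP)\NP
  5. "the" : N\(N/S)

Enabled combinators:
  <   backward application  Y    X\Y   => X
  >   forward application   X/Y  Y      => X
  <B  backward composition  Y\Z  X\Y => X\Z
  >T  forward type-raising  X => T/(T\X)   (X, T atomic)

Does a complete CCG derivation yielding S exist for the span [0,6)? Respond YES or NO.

PP (NP/(NP\S))/NP NP NP\S ((N/S)\PP)\NP N\(N/S)
CKY chart[0,6] = {N, N/(N\N), NP/(NP\N), PP/(PP\N), S/(S\N)}; S ∉ chart

NO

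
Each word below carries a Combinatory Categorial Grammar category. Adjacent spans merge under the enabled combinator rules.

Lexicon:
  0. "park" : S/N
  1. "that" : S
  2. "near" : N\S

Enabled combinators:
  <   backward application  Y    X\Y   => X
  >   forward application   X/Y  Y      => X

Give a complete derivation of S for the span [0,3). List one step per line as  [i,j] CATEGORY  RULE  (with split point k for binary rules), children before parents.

[0,1] S/N  lex  "park"
[1,2] S  lex  "that"
[2,3] N\S  lex  "near"
[1,3] N  <  k=2
[0,3] S  >  k=1

[0,3] S   >
  [0,1] "park" : S/N
  [1,3] N   <
    [1,2] "that" : S
    [2,3] "near" : N\S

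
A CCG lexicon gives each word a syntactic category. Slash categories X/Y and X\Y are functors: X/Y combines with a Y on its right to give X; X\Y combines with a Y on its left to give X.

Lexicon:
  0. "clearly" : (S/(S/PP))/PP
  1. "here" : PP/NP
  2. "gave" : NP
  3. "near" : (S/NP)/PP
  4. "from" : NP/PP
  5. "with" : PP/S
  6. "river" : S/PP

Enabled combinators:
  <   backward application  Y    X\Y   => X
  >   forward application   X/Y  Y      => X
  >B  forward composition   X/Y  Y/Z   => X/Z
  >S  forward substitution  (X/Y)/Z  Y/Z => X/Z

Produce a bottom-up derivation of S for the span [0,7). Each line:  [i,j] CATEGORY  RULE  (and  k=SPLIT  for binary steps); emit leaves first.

[0,7] S   >
  [0,3] S/(S/PP)   >
    [0,1] "clearly" : (S/(S/PP))/PP
    [1,3] PP   >
      [1,2] "here" : PP/NP
      [2,3] "gave" : NP
  [3,7] S/PP   >B
    [3,5] S/PP   >S
      [3,4] "near" : (S/NP)/PP
      [4,5] "from" : NP/PP
    [5,7] PP/PP   >B
      [5,6] "with" : PP/S
      [6,7] "river" : S/PP

[0,1] (S/(S/PP))/PP  lex  "clearly"
[1,2] PP/NP  lex  "here"
[2,3] NP  lex  "gave"
[1,3] PP  >  k=2
[0,3] S/(S/PP)  >  k=1
[3,4] (S/NP)/PP  lex  "near"
[4,5] NP/PP  lex  "from"
[3,5] S/PP  >S  k=4
[5,6] PP/S  lex  "with"
[6,7] S/PP  lex  "river"
[5,7] PP/PP  >B  k=6
[3,7] S/PP  >B  k=5
[0,7] S  >  k=3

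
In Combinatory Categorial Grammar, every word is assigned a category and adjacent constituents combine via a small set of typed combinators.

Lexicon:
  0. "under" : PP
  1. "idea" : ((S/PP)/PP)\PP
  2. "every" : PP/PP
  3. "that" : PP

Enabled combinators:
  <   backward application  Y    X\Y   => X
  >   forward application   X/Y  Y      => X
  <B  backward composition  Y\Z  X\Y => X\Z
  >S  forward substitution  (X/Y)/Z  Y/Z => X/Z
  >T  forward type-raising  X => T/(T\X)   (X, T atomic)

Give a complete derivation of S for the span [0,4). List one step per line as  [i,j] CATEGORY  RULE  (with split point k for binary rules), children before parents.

[0,4] S   >
  [0,3] S/PP   >S
    [0,2] (S/PP)/PP   <
      [0,1] "under" : PP
      [1,2] "idea" : ((S/PP)/PP)\PP
    [2,3] "every" : PP/PP
  [3,4] "that" : PP

[0,1] PP  lex  "under"
[1,2] ((S/PP)/PP)\PP  lex  "idea"
[0,2] (S/PP)/PP  <  k=1
[2,3] PP/PP  lex  "every"
[0,3] S/PP  >S  k=2
[3,4] PP  lex  "that"
[0,4] S  >  k=3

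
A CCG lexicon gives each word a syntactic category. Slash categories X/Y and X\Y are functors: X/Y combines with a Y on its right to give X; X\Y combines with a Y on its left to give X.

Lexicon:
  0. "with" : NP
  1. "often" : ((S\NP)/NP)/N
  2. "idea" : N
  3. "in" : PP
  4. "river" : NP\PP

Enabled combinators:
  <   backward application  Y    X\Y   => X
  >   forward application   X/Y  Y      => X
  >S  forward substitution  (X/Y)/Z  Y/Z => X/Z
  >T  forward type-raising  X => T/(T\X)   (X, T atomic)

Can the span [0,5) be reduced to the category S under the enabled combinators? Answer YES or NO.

YES

[0,5] S   <
  [0,1] "with" : NP
  [1,5] S\NP   >
    [1,3] (S\NP)/NP   >
      [1,2] "often" : ((S\NP)/NP)/N
      [2,3] "idea" : N
    [3,5] NP   <
      [3,4] "in" : PP
      [4,5] "river" : NP\PP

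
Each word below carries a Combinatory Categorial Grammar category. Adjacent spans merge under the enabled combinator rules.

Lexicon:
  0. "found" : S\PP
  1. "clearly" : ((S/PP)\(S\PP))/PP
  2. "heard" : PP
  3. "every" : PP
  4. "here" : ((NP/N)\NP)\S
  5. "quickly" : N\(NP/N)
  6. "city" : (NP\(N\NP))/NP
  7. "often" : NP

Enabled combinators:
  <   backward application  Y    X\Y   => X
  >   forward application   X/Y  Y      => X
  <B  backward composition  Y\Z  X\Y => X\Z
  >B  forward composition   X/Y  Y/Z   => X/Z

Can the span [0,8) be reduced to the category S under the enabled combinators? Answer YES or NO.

S\PP ((S/PP)\(S\PP))/PP PP PP ((NP/N)\NP)\S N\(NP/N) (NP\(N\NP))/NP NP
CKY chart[0,8] = {NP}; S ∉ chart

NO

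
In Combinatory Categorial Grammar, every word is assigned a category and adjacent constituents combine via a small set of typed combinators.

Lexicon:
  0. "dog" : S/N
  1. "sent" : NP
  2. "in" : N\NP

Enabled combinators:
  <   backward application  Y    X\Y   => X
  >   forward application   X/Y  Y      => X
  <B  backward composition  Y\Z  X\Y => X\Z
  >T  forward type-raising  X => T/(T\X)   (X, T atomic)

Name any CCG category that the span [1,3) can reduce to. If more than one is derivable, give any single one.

[0,3] S   >
  [0,1] "dog" : S/N
  [1,3] N   >
    [1,2] N/(N\NP)   >T
      [1,2] "sent" : NP
    [2,3] "in" : N\NP

N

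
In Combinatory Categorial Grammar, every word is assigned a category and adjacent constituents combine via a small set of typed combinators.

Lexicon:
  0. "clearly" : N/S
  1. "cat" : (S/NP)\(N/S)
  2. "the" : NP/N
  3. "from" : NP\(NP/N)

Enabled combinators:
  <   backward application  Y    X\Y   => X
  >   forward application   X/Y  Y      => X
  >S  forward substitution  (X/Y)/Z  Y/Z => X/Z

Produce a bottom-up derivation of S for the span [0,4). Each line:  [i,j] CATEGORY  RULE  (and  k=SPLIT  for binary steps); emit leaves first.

[0,4] S   >
  [0,2] S/NP   <
    [0,1] "clearly" : N/S
    [1,2] "cat" : (S/NP)\(N/S)
  [2,4] NP   <
    [2,3] "the" : NP/N
    [3,4] "from" : NP\(NP/N)

[0,1] N/S  lex  "clearly"
[1,2] (S/NP)\(N/S)  lex  "cat"
[0,2] S/NP  <  k=1
[2,3] NP/N  lex  "the"
[3,4] NP\(NP/N)  lex  "from"
[2,4] NP  <  k=3
[0,4] S  >  k=2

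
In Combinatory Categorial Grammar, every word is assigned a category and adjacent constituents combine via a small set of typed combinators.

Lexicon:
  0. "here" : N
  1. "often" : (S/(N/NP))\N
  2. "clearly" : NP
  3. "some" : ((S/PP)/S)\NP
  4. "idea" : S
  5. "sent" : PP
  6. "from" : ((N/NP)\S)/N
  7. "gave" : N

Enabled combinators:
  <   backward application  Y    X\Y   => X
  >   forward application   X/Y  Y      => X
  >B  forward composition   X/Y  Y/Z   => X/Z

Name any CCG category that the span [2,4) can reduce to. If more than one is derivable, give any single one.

(S/PP)/S

[0,8] S   >
  [0,2] S/(N/NP)   <
    [0,1] "here" : N
    [1,2] "often" : (S/(N/NP))\N
  [2,8] N/NP   <
    [2,6] S   >
      [2,5] S/PP   >
        [2,4] (S/PP)/S   <
          [2,3] "clearly" : NP
          [3,4] "some" : ((S/PP)/S)\NP
        [4,5] "idea" : S
      [5,6] "sent" : PP
    [6,8] (N/NP)\S   >
      [6,7] "from" : ((N/NP)\S)/N
      [7,8] "gave" : N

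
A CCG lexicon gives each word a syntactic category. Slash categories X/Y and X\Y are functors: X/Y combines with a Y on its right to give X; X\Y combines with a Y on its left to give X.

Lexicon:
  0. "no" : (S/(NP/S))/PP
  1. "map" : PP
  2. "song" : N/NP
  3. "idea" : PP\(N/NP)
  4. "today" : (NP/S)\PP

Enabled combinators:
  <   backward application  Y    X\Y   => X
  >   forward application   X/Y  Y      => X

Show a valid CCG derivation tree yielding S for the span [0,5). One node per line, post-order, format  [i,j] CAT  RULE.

[0,1] (S/(NP/S))/PP  lex  "no"
[1,2] PP  lex  "map"
[0,2] S/(NP/S)  >  k=1
[2,3] N/NP  lex  "song"
[3,4] PP\(N/NP)  lex  "idea"
[2,4] PP  <  k=3
[4,5] (NP/S)\PP  lex  "today"
[2,5] NP/S  <  k=4
[0,5] S  >  k=2

[0,5] S   >
  [0,2] S/(NP/S)   >
    [0,1] "no" : (S/(NP/S))/PP
    [1,2] "map" : PP
  [2,5] NP/S   <
    [2,4] PP   <
      [2,3] "song" : N/NP
      [3,4] "idea" : PP\(N/NP)
    [4,5] "today" : (NP/S)\PP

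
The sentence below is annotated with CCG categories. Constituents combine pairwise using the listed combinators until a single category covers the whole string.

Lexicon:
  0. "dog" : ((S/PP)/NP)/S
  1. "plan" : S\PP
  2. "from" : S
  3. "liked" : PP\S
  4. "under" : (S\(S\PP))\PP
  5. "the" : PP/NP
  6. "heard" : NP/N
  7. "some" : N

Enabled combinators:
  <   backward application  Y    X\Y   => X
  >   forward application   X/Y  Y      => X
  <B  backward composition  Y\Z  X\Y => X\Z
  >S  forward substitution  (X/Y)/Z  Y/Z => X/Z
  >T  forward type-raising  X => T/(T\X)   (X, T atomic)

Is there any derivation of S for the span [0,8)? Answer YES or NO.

[0,8] S   >
  [0,6] S/NP   >S
    [0,5] (S/PP)/NP   >
      [0,1] "dog" : ((S/PP)/NP)/S
      [1,5] S   <
        [1,2] "plan" : S\PP
        [2,5] S\(S\PP)   <
          [2,4] PP   >
            [2,3] PP/(PP\S)   >T
              [2,3] "from" : S
            [3,4] "liked" : PP\S
          [4,5] "under" : (S\(S\PP))\PP
    [5,6] "the" : PP/NP
  [6,8] NP   >
    [6,7] "heard" : NP/N
    [7,8] "some" : N

YES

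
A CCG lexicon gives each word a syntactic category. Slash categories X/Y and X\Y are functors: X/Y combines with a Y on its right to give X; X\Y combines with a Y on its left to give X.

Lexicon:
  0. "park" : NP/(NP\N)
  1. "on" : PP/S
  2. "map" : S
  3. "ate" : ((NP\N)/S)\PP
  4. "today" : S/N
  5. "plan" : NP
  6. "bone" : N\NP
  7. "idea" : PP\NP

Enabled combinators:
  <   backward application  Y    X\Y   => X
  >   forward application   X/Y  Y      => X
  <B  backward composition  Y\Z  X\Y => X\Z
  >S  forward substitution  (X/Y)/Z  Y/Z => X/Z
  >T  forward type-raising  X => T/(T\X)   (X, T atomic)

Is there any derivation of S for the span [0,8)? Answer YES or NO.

NO

NP/(NP\N) PP/S S ((NP\N)/S)\PP S/N NP N\NP PP\NP
CKY chart[0,8] = {N/(N\PP), NP/(NP\PP), PP, PP/(PP\PP), S/(S\PP)}; S ∉ chart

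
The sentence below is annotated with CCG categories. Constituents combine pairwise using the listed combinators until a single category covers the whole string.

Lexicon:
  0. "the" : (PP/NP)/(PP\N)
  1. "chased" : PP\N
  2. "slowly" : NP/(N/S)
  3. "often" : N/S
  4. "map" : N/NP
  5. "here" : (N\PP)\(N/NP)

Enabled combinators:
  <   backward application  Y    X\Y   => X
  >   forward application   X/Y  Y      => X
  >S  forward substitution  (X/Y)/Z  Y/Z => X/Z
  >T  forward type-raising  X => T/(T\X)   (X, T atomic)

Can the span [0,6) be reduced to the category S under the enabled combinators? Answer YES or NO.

NO

(PP/NP)/(PP\N) PP\N NP/(N/S) N/S N/NP (N\PP)\(N/NP)
CKY chart[0,6] = {N, N/(N\N), NP/(NP\N), PP/(PP\N), S/(S\N)}; S ∉ chart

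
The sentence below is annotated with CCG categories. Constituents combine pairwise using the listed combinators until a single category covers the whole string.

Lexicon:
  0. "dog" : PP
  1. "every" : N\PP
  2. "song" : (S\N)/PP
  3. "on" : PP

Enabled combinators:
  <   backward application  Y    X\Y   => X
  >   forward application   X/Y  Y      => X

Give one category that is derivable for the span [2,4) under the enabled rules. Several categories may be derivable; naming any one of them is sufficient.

[0,4] S   <
  [0,2] N   <
    [0,1] "dog" : PP
    [1,2] "every" : N\PP
  [2,4] S\N   >
    [2,3] "song" : (S\N)/PP
    [3,4] "on" : PP

S\N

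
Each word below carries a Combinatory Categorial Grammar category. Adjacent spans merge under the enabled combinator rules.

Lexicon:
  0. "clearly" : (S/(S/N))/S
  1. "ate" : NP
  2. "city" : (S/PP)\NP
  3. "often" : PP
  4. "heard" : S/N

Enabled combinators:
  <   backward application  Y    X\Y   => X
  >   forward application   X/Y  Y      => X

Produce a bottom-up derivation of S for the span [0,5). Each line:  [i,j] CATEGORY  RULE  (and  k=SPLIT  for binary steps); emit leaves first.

[0,5] S   >
  [0,4] S/(S/N)   >
    [0,1] "clearly" : (S/(S/N))/S
    [1,4] S   >
      [1,3] S/PP   <
        [1,2] "ate" : NP
        [2,3] "city" : (S/PP)\NP
      [3,4] "often" : PP
  [4,5] "heard" : S/N

[0,1] (S/(S/N))/S  lex  "clearly"
[1,2] NP  lex  "ate"
[2,3] (S/PP)\NP  lex  "city"
[1,3] S/PP  <  k=2
[3,4] PP  lex  "often"
[1,4] S  >  k=3
[0,4] S/(S/N)  >  k=1
[4,5] S/N  lex  "heard"
[0,5] S  >  k=4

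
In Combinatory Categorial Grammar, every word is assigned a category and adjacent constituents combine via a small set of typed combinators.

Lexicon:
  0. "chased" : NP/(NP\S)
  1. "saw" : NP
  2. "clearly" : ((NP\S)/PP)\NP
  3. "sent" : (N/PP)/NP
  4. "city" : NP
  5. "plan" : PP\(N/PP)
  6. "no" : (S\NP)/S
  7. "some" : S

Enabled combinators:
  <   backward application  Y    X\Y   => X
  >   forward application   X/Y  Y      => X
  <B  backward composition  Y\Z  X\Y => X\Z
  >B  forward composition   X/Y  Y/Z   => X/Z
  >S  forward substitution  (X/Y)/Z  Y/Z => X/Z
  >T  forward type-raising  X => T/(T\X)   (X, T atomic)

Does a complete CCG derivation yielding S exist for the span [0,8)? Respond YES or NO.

[0,8] S   <
  [0,6] NP   >
    [0,1] "chased" : NP/(NP\S)
    [1,6] NP\S   >
      [1,3] (NP\S)/PP   <
        [1,2] "saw" : NP
        [2,3] "clearly" : ((NP\S)/PP)\NP
      [3,6] PP   <
        [3,5] N/PP   >
          [3,4] "sent" : (N/PP)/NP
          [4,5] "city" : NP
        [5,6] "plan" : PP\(N/PP)
  [6,8] S\NP   >
    [6,7] "no" : (S\NP)/S
    [7,8] "some" : S

YES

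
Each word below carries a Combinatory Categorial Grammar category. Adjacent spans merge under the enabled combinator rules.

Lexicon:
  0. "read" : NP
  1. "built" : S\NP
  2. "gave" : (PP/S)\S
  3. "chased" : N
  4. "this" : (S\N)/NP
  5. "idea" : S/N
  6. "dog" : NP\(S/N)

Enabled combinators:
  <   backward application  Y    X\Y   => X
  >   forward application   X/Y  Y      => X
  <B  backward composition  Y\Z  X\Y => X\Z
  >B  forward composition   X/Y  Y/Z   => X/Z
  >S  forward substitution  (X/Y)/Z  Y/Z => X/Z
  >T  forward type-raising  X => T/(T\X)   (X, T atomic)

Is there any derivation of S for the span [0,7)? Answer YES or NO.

NP S\NP (PP/S)\S N (S\N)/NP S/N NP\(S/N)
CKY chart[0,7] = {N/(N\PP), NP/(NP\PP), PP, PP/(NP\NP), PP/(PP\PP), PP/(S\S), S/(S\PP)}; S ∉ chart

NO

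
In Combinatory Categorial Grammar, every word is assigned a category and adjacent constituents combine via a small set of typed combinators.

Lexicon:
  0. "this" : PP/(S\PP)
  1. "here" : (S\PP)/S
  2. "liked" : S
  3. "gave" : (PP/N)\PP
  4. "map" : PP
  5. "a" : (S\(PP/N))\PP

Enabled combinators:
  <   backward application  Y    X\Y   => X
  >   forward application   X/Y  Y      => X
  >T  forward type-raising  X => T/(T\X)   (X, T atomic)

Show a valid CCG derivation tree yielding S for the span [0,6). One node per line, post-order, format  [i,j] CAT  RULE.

[0,6] S   <
  [0,4] PP/N   <
    [0,3] PP   >
      [0,1] "this" : PP/(S\PP)
      [1,3] S\PP   >
        [1,2] "here" : (S\PP)/S
        [2,3] "liked" : S
    [3,4] "gave" : (PP/N)\PP
  [4,6] S\(PP/N)   <
    [4,5] "map" : PP
    [5,6] "a" : (S\(PP/N))\PP

[0,1] PP/(S\PP)  lex  "this"
[1,2] (S\PP)/S  lex  "here"
[2,3] S  lex  "liked"
[1,3] S\PP  >  k=2
[0,3] PP  >  k=1
[3,4] (PP/N)\PP  lex  "gave"
[0,4] PP/N  <  k=3
[4,5] PP  lex  "map"
[5,6] (S\(PP/N))\PP  lex  "a"
[4,6] S\(PP/N)  <  k=5
[0,6] S  <  k=4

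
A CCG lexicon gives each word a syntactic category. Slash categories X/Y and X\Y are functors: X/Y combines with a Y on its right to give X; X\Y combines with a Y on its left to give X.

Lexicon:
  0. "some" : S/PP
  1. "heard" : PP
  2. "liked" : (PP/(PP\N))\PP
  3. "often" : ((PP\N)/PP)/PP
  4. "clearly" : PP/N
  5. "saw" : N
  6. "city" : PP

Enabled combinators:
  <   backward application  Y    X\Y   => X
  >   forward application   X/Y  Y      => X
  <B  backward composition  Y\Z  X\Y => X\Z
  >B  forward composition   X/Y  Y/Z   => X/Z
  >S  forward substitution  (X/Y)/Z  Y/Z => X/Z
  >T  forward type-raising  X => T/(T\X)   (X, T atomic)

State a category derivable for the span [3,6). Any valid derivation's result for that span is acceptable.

[0,7] S   >
  [0,1] "some" : S/PP
  [1,7] PP   >
    [1,3] PP/(PP\N)   <
      [1,2] "heard" : PP
      [2,3] "liked" : (PP/(PP\N))\PP
    [3,7] PP\N   >
      [3,6] (PP\N)/PP   >
        [3,4] "often" : ((PP\N)/PP)/PP
        [4,6] PP   >
          [4,5] "clearly" : PP/N
          [5,6] "saw" : N
      [6,7] "city" : PP

(PP\N)/PP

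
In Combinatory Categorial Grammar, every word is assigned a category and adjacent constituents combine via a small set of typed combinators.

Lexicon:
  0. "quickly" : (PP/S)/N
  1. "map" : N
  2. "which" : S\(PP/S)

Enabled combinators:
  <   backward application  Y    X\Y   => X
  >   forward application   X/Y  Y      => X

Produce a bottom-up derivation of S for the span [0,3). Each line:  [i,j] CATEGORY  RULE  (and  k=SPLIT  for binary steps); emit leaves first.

[0,1] (PP/S)/N  lex  "quickly"
[1,2] N  lex  "map"
[0,2] PP/S  >  k=1
[2,3] S\(PP/S)  lex  "which"
[0,3] S  <  k=2

[0,3] S   <
  [0,2] PP/S   >
    [0,1] "quickly" : (PP/S)/N
    [1,2] "map" : N
  [2,3] "which" : S\(PP/S)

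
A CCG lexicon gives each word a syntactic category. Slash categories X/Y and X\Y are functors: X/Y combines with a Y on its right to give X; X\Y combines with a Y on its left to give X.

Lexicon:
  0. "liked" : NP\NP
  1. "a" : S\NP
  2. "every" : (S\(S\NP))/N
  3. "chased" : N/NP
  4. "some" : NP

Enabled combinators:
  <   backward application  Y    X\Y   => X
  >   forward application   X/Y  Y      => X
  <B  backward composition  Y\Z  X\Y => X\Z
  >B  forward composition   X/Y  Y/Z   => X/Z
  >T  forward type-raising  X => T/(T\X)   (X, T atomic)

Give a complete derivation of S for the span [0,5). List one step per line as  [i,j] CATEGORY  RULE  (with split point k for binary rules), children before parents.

[0,5] S   <
  [0,2] S\NP   <B
    [0,1] "liked" : NP\NP
    [1,2] "a" : S\NP
  [2,5] S\(S\NP)   >
    [2,3] "every" : (S\(S\NP))/N
    [3,5] N   >
      [3,4] "chased" : N/NP
      [4,5] "some" : NP

[0,1] NP\NP  lex  "liked"
[1,2] S\NP  lex  "a"
[0,2] S\NP  <B  k=1
[2,3] (S\(S\NP))/N  lex  "every"
[3,4] N/NP  lex  "chased"
[4,5] NP  lex  "some"
[3,5] N  >  k=4
[2,5] S\(S\NP)  >  k=3
[0,5] S  <  k=2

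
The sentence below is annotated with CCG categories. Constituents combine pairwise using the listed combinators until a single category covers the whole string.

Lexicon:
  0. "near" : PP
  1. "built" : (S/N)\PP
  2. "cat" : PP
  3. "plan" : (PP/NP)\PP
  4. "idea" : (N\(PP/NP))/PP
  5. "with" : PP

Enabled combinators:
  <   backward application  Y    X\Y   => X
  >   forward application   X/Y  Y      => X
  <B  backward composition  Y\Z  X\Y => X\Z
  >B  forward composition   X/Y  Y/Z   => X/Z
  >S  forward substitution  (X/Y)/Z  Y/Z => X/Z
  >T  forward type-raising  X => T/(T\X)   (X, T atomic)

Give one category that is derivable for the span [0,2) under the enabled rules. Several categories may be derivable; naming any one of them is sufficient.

S/N

[0,6] S   >
  [0,2] S/N   <
    [0,1] "near" : PP
    [1,2] "built" : (S/N)\PP
  [2,6] N   >
    [2,3] N/(N\PP)   >T
      [2,3] "cat" : PP
    [3,6] N\PP   <B
      [3,4] "plan" : (PP/NP)\PP
      [4,6] N\(PP/NP)   >
        [4,5] "idea" : (N\(PP/NP))/PP
        [5,6] "with" : PP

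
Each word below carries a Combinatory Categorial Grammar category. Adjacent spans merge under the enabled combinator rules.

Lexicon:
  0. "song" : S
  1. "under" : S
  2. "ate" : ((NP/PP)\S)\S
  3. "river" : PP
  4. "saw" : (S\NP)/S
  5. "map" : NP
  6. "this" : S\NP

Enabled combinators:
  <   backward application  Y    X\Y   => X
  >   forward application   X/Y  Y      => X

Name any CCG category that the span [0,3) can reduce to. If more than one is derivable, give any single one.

[0,7] S   <
  [0,4] NP   >
    [0,3] NP/PP   <
      [0,1] "song" : S
      [1,3] (NP/PP)\S   <
        [1,2] "under" : S
        [2,3] "ate" : ((NP/PP)\S)\S
    [3,4] "river" : PP
  [4,7] S\NP   >
    [4,5] "saw" : (S\NP)/S
    [5,7] S   <
      [5,6] "map" : NP
      [6,7] "this" : S\NP

NP/PP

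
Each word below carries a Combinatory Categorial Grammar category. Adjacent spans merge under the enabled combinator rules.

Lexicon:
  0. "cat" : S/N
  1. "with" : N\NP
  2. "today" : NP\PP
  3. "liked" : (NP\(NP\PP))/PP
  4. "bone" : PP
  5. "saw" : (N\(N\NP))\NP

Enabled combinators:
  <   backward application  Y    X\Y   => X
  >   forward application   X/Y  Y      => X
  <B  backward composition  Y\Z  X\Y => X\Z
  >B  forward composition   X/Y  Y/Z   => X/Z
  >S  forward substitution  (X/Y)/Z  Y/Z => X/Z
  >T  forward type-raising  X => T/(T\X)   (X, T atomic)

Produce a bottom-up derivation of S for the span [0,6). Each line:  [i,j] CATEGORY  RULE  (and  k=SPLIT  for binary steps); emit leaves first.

[0,6] S   >
  [0,1] "cat" : S/N
  [1,6] N   <
    [1,2] "with" : N\NP
    [2,6] N\(N\NP)   <
      [2,5] NP   <
        [2,3] "today" : NP\PP
        [3,5] NP\(NP\PP)   >
          [3,4] "liked" : (NP\(NP\PP))/PP
          [4,5] "bone" : PP
      [5,6] "saw" : (N\(N\NP))\NP

[0,1] S/N  lex  "cat"
[1,2] N\NP  lex  "with"
[2,3] NP\PP  lex  "today"
[3,4] (NP\(NP\PP))/PP  lex  "liked"
[4,5] PP  lex  "bone"
[3,5] NP\(NP\PP)  >  k=4
[2,5] NP  <  k=3
[5,6] (N\(N\NP))\NP  lex  "saw"
[2,6] N\(N\NP)  <  k=5
[1,6] N  <  k=2
[0,6] S  >  k=1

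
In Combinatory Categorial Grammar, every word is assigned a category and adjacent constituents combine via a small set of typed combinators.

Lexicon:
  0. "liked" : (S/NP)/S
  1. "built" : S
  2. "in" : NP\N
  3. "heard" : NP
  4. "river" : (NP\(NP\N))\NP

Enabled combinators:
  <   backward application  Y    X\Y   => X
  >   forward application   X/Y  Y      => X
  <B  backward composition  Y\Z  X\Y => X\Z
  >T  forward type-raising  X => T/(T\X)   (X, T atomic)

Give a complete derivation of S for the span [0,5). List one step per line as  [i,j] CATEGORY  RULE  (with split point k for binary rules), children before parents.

[0,1] (S/NP)/S  lex  "liked"
[1,2] S  lex  "built"
[0,2] S/NP  >  k=1
[2,3] NP\N  lex  "in"
[3,4] NP  lex  "heard"
[4,5] (NP\(NP\N))\NP  lex  "river"
[3,5] NP\(NP\N)  <  k=4
[2,5] NP  <  k=3
[0,5] S  >  k=2

[0,5] S   >
  [0,2] S/NP   >
    [0,1] "liked" : (S/NP)/S
    [1,2] "built" : S
  [2,5] NP   <
    [2,3] "in" : NP\N
    [3,5] NP\(NP\N)   <
      [3,4] "heard" : NP
      [4,5] "river" : (NP\(NP\N))\NP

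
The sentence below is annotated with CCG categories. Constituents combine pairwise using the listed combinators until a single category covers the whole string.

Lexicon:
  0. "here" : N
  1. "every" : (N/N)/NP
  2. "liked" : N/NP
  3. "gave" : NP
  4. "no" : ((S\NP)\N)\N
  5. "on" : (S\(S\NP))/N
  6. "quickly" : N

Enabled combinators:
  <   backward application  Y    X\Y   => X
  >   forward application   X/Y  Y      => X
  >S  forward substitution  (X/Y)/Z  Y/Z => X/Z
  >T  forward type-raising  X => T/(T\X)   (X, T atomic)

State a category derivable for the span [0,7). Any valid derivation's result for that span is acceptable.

S

[0,7] S   <
  [0,5] S\NP   <
    [0,1] "here" : N
    [1,5] (S\NP)\N   <
      [1,4] N   >
        [1,3] N/NP   >S
          [1,2] "every" : (N/N)/NP
          [2,3] "liked" : N/NP
        [3,4] "gave" : NP
      [4,5] "no" : ((S\NP)\N)\N
  [5,7] S\(S\NP)   >
    [5,6] "on" : (S\(S\NP))/N
    [6,7] "quickly" : N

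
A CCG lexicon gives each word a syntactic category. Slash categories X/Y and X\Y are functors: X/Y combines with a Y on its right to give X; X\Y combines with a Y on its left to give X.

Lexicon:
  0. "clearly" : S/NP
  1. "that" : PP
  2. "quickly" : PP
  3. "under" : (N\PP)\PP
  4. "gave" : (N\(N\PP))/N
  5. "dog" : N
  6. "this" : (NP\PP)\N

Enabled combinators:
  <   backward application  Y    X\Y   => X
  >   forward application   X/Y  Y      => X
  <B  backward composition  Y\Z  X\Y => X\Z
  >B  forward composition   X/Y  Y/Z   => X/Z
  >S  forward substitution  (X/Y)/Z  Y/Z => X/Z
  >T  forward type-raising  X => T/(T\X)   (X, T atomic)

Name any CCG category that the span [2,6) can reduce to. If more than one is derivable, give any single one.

N

[0,7] S   >
  [0,1] "clearly" : S/NP
  [1,7] NP   <
    [1,2] "that" : PP
    [2,7] NP\PP   <
      [2,6] N   <
        [2,4] N\PP   <
          [2,3] "quickly" : PP
          [3,4] "under" : (N\PP)\PP
        [4,6] N\(N\PP)   >
          [4,5] "gave" : (N\(N\PP))/N
          [5,6] "dog" : N
      [6,7] "this" : (NP\PP)\N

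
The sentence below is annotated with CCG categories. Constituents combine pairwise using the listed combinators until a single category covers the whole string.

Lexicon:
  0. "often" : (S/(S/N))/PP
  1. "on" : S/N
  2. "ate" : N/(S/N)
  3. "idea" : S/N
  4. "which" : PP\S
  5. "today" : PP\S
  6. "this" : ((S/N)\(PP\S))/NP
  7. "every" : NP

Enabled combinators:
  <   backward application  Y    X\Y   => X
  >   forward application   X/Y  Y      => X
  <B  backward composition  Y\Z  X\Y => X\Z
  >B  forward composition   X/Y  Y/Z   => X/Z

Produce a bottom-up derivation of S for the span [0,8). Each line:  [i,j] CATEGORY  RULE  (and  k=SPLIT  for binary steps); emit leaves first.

[0,1] (S/(S/N))/PP  lex  "often"
[1,2] S/N  lex  "on"
[2,3] N/(S/N)  lex  "ate"
[3,4] S/N  lex  "idea"
[2,4] N  >  k=3
[1,4] S  >  k=2
[4,5] PP\S  lex  "which"
[1,5] PP  <  k=4
[0,5] S/(S/N)  >  k=1
[5,6] PP\S  lex  "today"
[6,7] ((S/N)\(PP\S))/NP  lex  "this"
[7,8] NP  lex  "every"
[6,8] (S/N)\(PP\S)  >  k=7
[5,8] S/N  <  k=6
[0,8] S  >  k=5

[0,8] S   >
  [0,5] S/(S/N)   >
    [0,1] "often" : (S/(S/N))/PP
    [1,5] PP   <
      [1,4] S   >
        [1,2] "on" : S/N
        [2,4] N   >
          [2,3] "ate" : N/(S/N)
          [3,4] "idea" : S/N
      [4,5] "which" : PP\S
  [5,8] S/N   <
    [5,6] "today" : PP\S
    [6,8] (S/N)\(PP\S)   >
      [6,7] "this" : ((S/N)\(PP\S))/NP
      [7,8] "every" : NP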